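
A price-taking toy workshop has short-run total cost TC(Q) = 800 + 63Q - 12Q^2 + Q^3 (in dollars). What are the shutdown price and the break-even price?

Shutdown price = $27; break-even price = $123

Shutdown price = min AVC. AVC = 63 - 12Q + Q^2, with vertex at Q = 6 and minimum $27.
ATC = 800/Q + 63 - 12Q + Q^2. Setting dATC/dQ = −800/Q^2 − 12 + 2Q = 0 gives Q = 10 (since 2·10^3 − 12·10^2 = 800).
min ATC = 800/10 + 63 − 12·10 + 10^2 = $123. That is the break-even price.
Between these two prices the firm operates at a loss; above $123 it earns a profit.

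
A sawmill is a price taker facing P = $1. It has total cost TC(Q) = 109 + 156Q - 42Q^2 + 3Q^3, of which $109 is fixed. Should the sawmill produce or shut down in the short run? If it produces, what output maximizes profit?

Shut down

Strip out fixed cost: VC = 156Q - 42Q^2 + 3Q^3. Then AVC = 156 - 42Q + 3Q^2 and MC = 156 - 84Q + 9Q^2.
AVC hits its minimum where MC = AVC, at Q = 7, giving min AVC = 156 - 42·7 + 3·7^2 = $9.
Since P = $1 < min AVC = $9, price fails to cover variable cost at any output.
The firm minimizes its loss by shutting down and losing only its fixed cost of $109.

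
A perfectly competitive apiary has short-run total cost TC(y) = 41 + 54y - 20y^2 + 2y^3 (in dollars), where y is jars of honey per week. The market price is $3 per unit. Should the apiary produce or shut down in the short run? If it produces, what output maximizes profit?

Shut down

Strip out fixed cost: VC = 54y - 20y^2 + 2y^3. Then AVC = 54 - 20y + 2y^2 and MC = 54 - 40y + 6y^2.
The AVC parabola has its vertex at y = 20/4 = 5, where AVC = 54 - 20·5 + 2·5^2 = $4.
Since P = $3 < min AVC = $4, price fails to cover variable cost at any output.
The firm minimizes its loss by shutting down and losing only its fixed cost of $41.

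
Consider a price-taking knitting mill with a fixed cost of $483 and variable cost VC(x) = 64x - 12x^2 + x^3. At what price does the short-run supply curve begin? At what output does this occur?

Short-run supply begins at min AVC. From VC = 64x - 12x^2 + x^3, AVC = 64 - 12x + x^2.
At the minimum of AVC, MC = AVC. MC = 64 - 24x + 3x^2; setting MC = AVC gives 2x^2 - 12x = 0, so x = 6. min AVC = 28.
So the shutdown price is $28.

$28 per unit, at x = 6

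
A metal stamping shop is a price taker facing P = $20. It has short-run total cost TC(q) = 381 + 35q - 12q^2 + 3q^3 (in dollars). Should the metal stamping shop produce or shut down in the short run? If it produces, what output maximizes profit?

Shut down

Strip out fixed cost: VC = 35q - 12q^2 + 3q^3. Then AVC = 35 - 12q + 3q^2 and MC = 35 - 24q + 9q^2.
The AVC parabola has its vertex at q = 12/6 = 2, where AVC = 35 - 12·2 + 3·2^2 = $23.
P = $20 lies below min AVC = $23; no output level covers variable cost.
Best response: produce nothing and absorb the $381 fixed cost.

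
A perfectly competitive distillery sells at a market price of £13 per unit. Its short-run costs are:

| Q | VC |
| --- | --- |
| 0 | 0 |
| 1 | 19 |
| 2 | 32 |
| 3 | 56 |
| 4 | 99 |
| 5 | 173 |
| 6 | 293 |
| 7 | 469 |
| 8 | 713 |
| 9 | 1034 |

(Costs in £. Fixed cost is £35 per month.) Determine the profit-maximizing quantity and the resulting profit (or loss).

Compute π = P·Q − TC at each output: Q=0: -35; Q=1: -41; Q=2: -41; Q=3: -52; Q=4: -82; Q=5: -143; Q=6: -250; Q=7: -413; Q=8: -644; Q=9: -952.
Profit is highest at Q = 0. Equivalently, the lowest AVC in the table is 32/2 ≈ £16 at Q = 2, and P = £13 falls below it — price never covers variable cost, so the firm shuts down and loses only its fixed cost.

Q = 0 (shut down); profit = -£35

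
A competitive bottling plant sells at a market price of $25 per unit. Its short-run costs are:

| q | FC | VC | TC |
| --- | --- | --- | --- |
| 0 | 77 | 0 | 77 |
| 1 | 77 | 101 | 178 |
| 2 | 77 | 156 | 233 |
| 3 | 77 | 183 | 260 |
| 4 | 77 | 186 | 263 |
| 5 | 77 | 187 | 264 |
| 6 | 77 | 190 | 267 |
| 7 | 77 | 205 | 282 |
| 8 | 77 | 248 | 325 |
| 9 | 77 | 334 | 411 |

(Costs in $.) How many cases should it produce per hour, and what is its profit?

Profit at each row (π = 25q − TC): q=0: -77; q=1: -153; q=2: -183; q=3: -185; q=4: -163; q=5: -139; q=6: -117; q=7: -107; q=8: -125; q=9: -186.
Profit is highest at q = 0. Equivalently, the lowest AVC in the table is 205/7 ≈ $29.29 at q = 7, and P = $25 falls below it — price never covers variable cost, so the firm shuts down and loses only its fixed cost.

q = 0 (shut down); profit = -$77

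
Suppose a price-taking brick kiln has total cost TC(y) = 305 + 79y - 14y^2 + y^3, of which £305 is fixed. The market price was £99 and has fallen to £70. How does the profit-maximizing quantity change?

Output falls from 10 to 9

MC = 79 - 28y + 3y^2; the shutdown threshold is min AVC = £30 (at y = 7).
With P = £99 above the shutdown price, P = MC gives y = 10.
At P = £70 ≥ min AVC, set P = MC: y = 9. The firm stays open but cuts output.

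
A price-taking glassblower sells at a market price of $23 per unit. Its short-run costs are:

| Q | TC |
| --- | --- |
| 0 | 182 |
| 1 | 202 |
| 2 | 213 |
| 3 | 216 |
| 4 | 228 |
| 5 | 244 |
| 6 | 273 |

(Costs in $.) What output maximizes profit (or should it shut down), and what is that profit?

Tabulate TR − TC: Q=0: -182; Q=1: -179; Q=2: -167; Q=3: -147; Q=4: -136; Q=5: -129; Q=6: -135.
Profit is maximized at Q = 5. AVC there is 62/5 = $12.40 ≤ P, so producing beats shutting down (which would give -$182).

Q = 5; profit = -$129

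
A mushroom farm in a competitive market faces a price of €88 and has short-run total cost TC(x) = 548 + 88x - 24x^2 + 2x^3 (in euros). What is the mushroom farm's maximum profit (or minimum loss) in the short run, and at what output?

AVC = 88 - 24x + 2x^2 has its minimum €16 at x = 6; price €88 clears that bar, so the firm operates.
MC = 88 - 48x + 6x^2. Setting P = MC and taking the root on the rising branch gives x* = 8.
TR = 88·8 = 704. TC = 548 + 192 = 740. Profit = 704 − 740 = -€36.
That loss of €36 beats the €548 the firm would lose by shutting down; producing recovers €512 of fixed cost.

Profit = -€36 at x = 8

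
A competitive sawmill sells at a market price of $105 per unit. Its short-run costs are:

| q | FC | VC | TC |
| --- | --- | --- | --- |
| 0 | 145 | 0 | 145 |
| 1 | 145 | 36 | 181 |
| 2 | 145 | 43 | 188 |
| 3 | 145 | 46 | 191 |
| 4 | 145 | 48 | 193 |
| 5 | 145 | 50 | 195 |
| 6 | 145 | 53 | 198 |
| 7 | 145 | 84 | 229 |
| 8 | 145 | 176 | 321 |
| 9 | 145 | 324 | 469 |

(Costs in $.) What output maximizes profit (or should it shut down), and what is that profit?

q = 8; profit = $519

Compute π = P·q − TC at each output: q=0: -145; q=1: -76; q=2: 22; q=3: 124; q=4: 227; q=5: 330; q=6: 432; q=7: 506; q=8: 519; q=9: 476.
Profit is maximized at q = 8. AVC there is 176/8 = $22 ≤ P, so producing beats shutting down (which would give -$145).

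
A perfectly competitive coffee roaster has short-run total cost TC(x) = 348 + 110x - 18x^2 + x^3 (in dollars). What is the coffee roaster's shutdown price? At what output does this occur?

The firm shuts down when price falls below the minimum of average variable cost. AVC = VC/x = 110 - 18x + x^2.
dAVC/dx = -18 + 2x = 0 gives x = 9. min AVC = 110 - 18·9 + 9^2 = 29.
The firm shuts down for any P below $29.

$29 per unit, at x = 9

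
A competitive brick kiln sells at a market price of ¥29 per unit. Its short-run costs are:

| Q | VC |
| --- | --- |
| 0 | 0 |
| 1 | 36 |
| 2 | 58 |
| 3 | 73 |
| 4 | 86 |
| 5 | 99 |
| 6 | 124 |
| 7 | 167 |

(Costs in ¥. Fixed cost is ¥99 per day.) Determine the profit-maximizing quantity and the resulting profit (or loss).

Tabulate TR − TC: Q=0: -99; Q=1: -106; Q=2: -99; Q=3: -85; Q=4: -69; Q=5: -53; Q=6: -49; Q=7: -63.
Profit is maximized at Q = 6. AVC there is 124/6 = ¥20.67 ≤ P, so producing beats shutting down (which would give -¥99).

Q = 6; profit = -¥49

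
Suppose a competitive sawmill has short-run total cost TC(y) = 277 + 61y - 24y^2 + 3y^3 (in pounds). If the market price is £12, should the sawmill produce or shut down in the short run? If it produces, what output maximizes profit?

Shut down

From TC, MC = TC'(y) = 61 - 48y + 9y^2 and AVC = VC/y = 61 - 24y + 3y^2.
AVC is minimized where dAVC/dy = -24 + 6y = 0, at y = 4; min AVC = 61 - 24·4 + 3·4^2 = £13.
Since P = £12 < min AVC = £13, price fails to cover variable cost at any output.
The firm minimizes its loss by shutting down and losing only its fixed cost of £277.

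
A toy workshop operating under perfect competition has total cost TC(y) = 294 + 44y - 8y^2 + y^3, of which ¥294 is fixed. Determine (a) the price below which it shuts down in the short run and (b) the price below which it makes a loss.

Shutdown price = min AVC. AVC = 44 - 8y + y^2, with vertex at y = 4 and minimum ¥28.
ATC = 294/y + 44 - 8y + y^2. Setting dATC/dy = −294/y^2 − 8 + 2y = 0 gives y = 7 (since 2·7^3 − 8·7^2 = 294).
min ATC = 294/7 + 44 − 8·7 + 7^2 = ¥79. That is the break-even price.
For ¥28 ≤ P < ¥79 the firm produces at a loss; below ¥28 it shuts down.

Shutdown price = ¥28; break-even price = ¥79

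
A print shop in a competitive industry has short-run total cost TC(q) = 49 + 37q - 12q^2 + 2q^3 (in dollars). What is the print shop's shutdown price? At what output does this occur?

Short-run supply begins at min AVC. From VC = 37q - 12q^2 + 2q^3, AVC = 37 - 12q + 2q^2.
dAVC/dq = -12 + 4q = 0 gives q = 3. min AVC = 37 - 12·3 + 2·3^2 = 19.
So the shutdown price is $19.

$19 per unit, at q = 3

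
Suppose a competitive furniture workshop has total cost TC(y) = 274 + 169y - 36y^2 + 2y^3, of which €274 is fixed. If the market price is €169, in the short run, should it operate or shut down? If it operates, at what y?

Produce at y = 12

From TC, MC = TC'(y) = 169 - 72y + 6y^2 and AVC = VC/y = 169 - 36y + 2y^2.
AVC is minimized where dAVC/dy = -36 + 4y = 0, at y = 9; min AVC = 169 - 36·9 + 2·9^2 = €7.
Since P = €169 ≥ min AVC = €7, price covers variable cost and the firm should produce.
Set P = MC: 169 = 169 - 72y + 6y^2 → -72y + 6y^2 = 0. The roots are y = 0 and y = 12; the profit-maximizing output is on the rising part of MC, so y* = 12.
Check: AVC at y = 12 is €25 ≤ P, so revenue covers variable cost.
Profit = P·y − TC = 169·12 − 574 = €1454.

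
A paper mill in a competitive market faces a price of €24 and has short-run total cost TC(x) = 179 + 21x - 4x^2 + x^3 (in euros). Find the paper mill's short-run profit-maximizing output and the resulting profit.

Profit = -€161 at x = 3

AVC = 21 - 4x + x^2 has its minimum €17 at x = 2; price €24 clears that bar, so the firm operates.
With MC = 21 - 8x + 3x^2, P = MC on the upward-sloping part at x* = 3.
TR = 24·3 = 72. TC = 179 + 54 = 233. Profit = 72 − 233 = -€161.
Shutting down would mean losing the fixed cost of €179, so operating at a loss of €161 is better by €18.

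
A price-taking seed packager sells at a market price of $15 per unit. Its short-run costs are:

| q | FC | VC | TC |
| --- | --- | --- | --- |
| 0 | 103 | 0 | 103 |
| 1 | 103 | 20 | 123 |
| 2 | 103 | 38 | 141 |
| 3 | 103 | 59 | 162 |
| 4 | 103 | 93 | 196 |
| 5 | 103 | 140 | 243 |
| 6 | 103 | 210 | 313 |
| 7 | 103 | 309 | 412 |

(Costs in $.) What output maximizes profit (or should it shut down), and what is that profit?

q = 0 (shut down); profit = -$103

Tabulate TR − TC: q=0: -103; q=1: -108; q=2: -111; q=3: -117; q=4: -136; q=5: -168; q=6: -223; q=7: -307.
Profit is highest at q = 0. Equivalently, the lowest AVC in the table is 38/2 ≈ $19 at q = 2, and P = $15 falls below it — price never covers variable cost, so the firm shuts down and loses only its fixed cost.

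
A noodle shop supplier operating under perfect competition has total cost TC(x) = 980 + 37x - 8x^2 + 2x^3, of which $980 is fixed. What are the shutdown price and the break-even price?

Shutdown price = min AVC. AVC = 37 - 8x + 2x^2, with vertex at x = 2 and minimum $29.
ATC = 980/x + 37 - 8x + 2x^2. Setting dATC/dx = −980/x^2 − 8 + 4x = 0 gives x = 7 (since 4·7^3 − 8·7^2 = 980).
min ATC = 980/7 + 37 − 8·7 + 2·7^2 = $219. That is the break-even price.
Between these two prices the firm operates at a loss; above $219 it earns a profit.

Shutdown price = $29; break-even price = $219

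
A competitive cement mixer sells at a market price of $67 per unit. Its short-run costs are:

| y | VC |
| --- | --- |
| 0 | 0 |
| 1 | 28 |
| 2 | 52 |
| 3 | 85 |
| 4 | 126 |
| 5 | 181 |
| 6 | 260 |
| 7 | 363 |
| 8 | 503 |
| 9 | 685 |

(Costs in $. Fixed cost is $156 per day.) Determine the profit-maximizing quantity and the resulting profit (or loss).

y = 5; profit = -$2

Tabulate TR − TC: y=0: -156; y=1: -117; y=2: -74; y=3: -40; y=4: -14; y=5: -2; y=6: -14; y=7: -50; y=8: -123; y=9: -238.
Profit is maximized at y = 5. AVC there is 181/5 = $36.20 ≤ P, so producing beats shutting down (which would give -$156).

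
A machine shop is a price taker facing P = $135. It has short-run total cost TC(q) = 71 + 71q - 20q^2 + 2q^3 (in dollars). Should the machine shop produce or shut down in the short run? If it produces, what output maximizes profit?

Produce at q = 8

From TC, MC = TC'(q) = 71 - 40q + 6q^2 and AVC = VC/q = 71 - 20q + 2q^2.
AVC hits its minimum where MC = AVC, at q = 5, giving min AVC = 71 - 20·5 + 2·5^2 = $21.
Because $135 ≥ $21, revenue can cover variable cost; the firm operates.
P = MC gives -64 - 40q + 6q^2 = 0, with roots -4/3 and 8. Take the larger (rising MC): q* = 8.
Check: AVC at q = 8 is $39 ≤ P, so revenue covers variable cost.
Profit = P·q − TC = 135·8 − 383 = $697.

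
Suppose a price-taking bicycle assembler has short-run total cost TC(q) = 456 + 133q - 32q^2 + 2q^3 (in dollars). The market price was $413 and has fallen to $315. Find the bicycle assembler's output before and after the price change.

Output falls from 14 to 13

AVC = 133 - 32q + 2q^2, minimized at q = 8 where min AVC = $5. MC = 133 - 64q + 6q^2.
With P = $413 above the shutdown price, P = MC gives q = 14.
At P = $315 ≥ min AVC, set P = MC: q = 13. The firm stays open but cuts output.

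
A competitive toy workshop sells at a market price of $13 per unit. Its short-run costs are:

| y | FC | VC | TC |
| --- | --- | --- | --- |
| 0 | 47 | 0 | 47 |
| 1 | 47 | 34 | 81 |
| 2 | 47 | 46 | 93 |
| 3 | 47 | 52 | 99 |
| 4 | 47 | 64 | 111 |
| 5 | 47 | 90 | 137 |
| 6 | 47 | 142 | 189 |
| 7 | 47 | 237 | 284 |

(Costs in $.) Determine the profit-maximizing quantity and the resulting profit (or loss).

Tabulate TR − TC: y=0: -47; y=1: -68; y=2: -67; y=3: -60; y=4: -59; y=5: -72; y=6: -111; y=7: -193.
Profit is highest at y = 0. Equivalently, the lowest AVC in the table is 64/4 ≈ $16 at y = 4, and P = $13 falls below it — price never covers variable cost, so the firm shuts down and loses only its fixed cost.

y = 0 (shut down); profit = -$47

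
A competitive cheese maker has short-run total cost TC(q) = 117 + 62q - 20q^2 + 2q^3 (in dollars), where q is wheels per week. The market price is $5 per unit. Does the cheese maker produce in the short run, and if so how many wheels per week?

Shut down

Strip out fixed cost: VC = 62q - 20q^2 + 2q^3. Then AVC = 62 - 20q + 2q^2 and MC = 62 - 40q + 6q^2.
AVC hits its minimum where MC = AVC, at q = 5, giving min AVC = 62 - 20·5 + 2·5^2 = $12.
P = $5 lies below min AVC = $12; no output level covers variable cost.
Shutting down limits the loss to fixed cost, $117.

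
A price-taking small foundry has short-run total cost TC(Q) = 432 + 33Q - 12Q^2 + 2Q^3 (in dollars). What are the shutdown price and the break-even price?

Shutdown price = $15; break-even price = $105

Shutdown price = min AVC. AVC = 33 - 12Q + 2Q^2, with vertex at Q = 3 and minimum $15.
ATC = 432/Q + 33 - 12Q + 2Q^2. Setting dATC/dQ = −432/Q^2 − 12 + 4Q = 0 gives Q = 6 (since 4·6^3 − 12·6^2 = 432).
min ATC = 432/6 + 33 − 12·6 + 2·6^2 = $105. That is the break-even price.
For $15 ≤ P < $105 the firm produces at a loss; below $15 it shuts down.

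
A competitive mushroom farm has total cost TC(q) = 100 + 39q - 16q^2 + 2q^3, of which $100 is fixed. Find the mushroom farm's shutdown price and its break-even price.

AVC = 39 - 16q + 2q^2; minimized at q = 4, giving min AVC = $7. That is the shutdown price.
ATC = 100/q + 39 - 16q + 2q^2. Setting dATC/dq = −100/q^2 − 16 + 4q = 0 gives q = 5 (since 4·5^3 − 16·5^2 = 100).
min ATC = 100/5 + 39 − 16·5 + 2·5^2 = $29. That is the break-even price.
For $7 ≤ P < $29 the firm produces at a loss; below $7 it shuts down.

Shutdown price = $7; break-even price = $29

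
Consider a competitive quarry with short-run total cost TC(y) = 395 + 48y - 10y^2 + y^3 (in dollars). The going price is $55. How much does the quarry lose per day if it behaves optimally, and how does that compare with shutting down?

Profit = -$199 at y = 7

AVC = 48 - 10y + y^2 has its minimum $23 at y = 5; price $55 clears that bar, so the firm operates.
MC = 48 - 20y + 3y^2. Setting P = MC and taking the root on the rising branch gives y* = 7.
TR = 55·7 = 385. TC = 395 + 189 = 584. Profit = 385 − 584 = -$199.
That loss of $199 beats the $395 the firm would lose by shutting down; producing recovers $196 of fixed cost.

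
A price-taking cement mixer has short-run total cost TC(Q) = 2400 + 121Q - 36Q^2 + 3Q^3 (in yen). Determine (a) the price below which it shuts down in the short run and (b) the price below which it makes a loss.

Shutdown price = min AVC. AVC = 121 - 36Q + 3Q^2, with vertex at Q = 6 and minimum ¥13.
ATC = 2400/Q + 121 - 36Q + 3Q^2. Setting dATC/dQ = −2400/Q^2 − 36 + 6Q = 0 gives Q = 10 (since 6·10^3 − 36·10^2 = 2400).
min ATC = 2400/10 + 121 − 36·10 + 3·10^2 = ¥301. That is the break-even price.
Between these two prices the firm operates at a loss; above ¥301 it earns a profit.

Shutdown price = ¥13; break-even price = ¥301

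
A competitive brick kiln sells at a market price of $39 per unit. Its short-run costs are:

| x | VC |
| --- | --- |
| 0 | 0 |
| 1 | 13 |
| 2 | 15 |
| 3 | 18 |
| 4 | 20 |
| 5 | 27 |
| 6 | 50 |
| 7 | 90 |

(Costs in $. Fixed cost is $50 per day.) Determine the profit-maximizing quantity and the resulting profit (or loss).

Profit at each row (π = 39x − TC): x=0: -50; x=1: -24; x=2: 13; x=3: 49; x=4: 86; x=5: 118; x=6: 134; x=7: 133.
Profit is maximized at x = 6. AVC there is 50/6 = $8.33 ≤ P, so producing beats shutting down (which would give -$50).

x = 6; profit = $134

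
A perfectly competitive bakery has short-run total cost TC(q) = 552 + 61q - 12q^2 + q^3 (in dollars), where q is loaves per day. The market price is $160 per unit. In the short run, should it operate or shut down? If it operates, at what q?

From TC, MC = TC'(q) = 61 - 24q + 3q^2 and AVC = VC/q = 61 - 12q + q^2.
AVC hits its minimum where MC = AVC, at q = 6, giving min AVC = 61 - 12·6 + 6^2 = $25.
Because $160 ≥ $25, revenue can cover variable cost; the firm operates.
P = MC gives -99 - 24q + 3q^2 = 0, with roots -3 and 11. Take the larger (rising MC): q* = 11.
Check: AVC at q = 11 is $50 ≤ P, so revenue covers variable cost.
Profit = P·q − TC = 160·11 − 1102 = $658.

Produce at q = 11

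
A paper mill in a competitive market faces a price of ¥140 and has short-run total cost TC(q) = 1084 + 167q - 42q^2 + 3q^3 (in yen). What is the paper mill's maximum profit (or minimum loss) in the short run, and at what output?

Profit = -¥112 at q = 9

AVC = 167 - 42q + 3q^2; min AVC = ¥20 at q = 7. Since P = ¥140 ≥ min AVC, the firm produces.
MC = 167 - 84q + 9q^2. Setting P = MC and taking the root on the rising branch gives q* = 9.
TR = 140·9 = 1260. TC = 1084 + 288 = 1372. Profit = 1260 − 1372 = -¥112.
Shutting down would mean losing the fixed cost of ¥1084, so operating at a loss of ¥112 is better by ¥972.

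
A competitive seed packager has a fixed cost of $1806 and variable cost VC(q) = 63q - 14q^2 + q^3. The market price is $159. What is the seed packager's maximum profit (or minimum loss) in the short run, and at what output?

AVC = 63 - 14q + q^2 has its minimum $14 at q = 7; price $159 clears that bar, so the firm operates.
MC = 63 - 28q + 3q^2. Setting P = MC and taking the root on the rising branch gives q* = 12.
TR = 159·12 = 1908. TC = 1806 + 468 = 2274. Profit = 1908 − 2274 = -$366.
That loss of $366 beats the $1806 the firm would lose by shutting down; producing recovers $1440 of fixed cost.

Profit = -$366 at q = 12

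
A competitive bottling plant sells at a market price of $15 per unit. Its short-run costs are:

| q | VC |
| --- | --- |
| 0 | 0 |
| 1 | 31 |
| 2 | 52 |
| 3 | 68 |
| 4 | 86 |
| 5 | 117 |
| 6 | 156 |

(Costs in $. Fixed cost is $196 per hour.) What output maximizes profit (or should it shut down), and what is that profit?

q = 0 (shut down); profit = -$196

Compute π = P·q − TC at each output: q=0: -196; q=1: -212; q=2: -218; q=3: -219; q=4: -222; q=5: -238; q=6: -262.
Profit is highest at q = 0. Equivalently, the lowest AVC in the table is 86/4 ≈ $21.50 at q = 4, and P = $15 falls below it — price never covers variable cost, so the firm shuts down and loses only its fixed cost.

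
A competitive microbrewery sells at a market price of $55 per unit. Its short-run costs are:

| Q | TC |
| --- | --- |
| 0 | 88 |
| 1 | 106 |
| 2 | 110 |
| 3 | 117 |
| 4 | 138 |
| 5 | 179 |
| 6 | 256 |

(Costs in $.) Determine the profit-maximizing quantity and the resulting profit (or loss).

Q = 5; profit = $96

Tabulate TR − TC: Q=0: -88; Q=1: -51; Q=2: 0; Q=3: 48; Q=4: 82; Q=5: 96; Q=6: 74.
Profit is maximized at Q = 5. AVC there is 91/5 = $18.20 ≤ P, so producing beats shutting down (which would give -$88).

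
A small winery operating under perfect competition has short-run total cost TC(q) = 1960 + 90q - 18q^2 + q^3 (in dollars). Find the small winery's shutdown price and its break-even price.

AVC = 90 - 18q + q^2; minimized at q = 9, giving min AVC = $9. That is the shutdown price.
ATC = 1960/q + 90 - 18q + q^2. Setting dATC/dq = −1960/q^2 − 18 + 2q = 0 gives q = 14 (since 2·14^3 − 18·14^2 = 1960).
min ATC = 1960/14 + 90 − 18·14 + 14^2 = $174. That is the break-even price.
For $9 ≤ P < $174 the firm produces at a loss; below $9 it shuts down.

Shutdown price = $9; break-even price = $174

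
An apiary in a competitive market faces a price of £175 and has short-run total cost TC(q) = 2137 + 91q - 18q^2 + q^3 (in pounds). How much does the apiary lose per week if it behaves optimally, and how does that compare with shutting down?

Profit = -£177 at q = 14

AVC = 91 - 18q + q^2 has its minimum £10 at q = 9; price £175 clears that bar, so the firm operates.
MC = 91 - 36q + 3q^2. Setting P = MC and taking the root on the rising branch gives q* = 14.
TR = 175·14 = 2450. TC = 2137 + 490 = 2627. Profit = 2450 − 2627 = -£177.
Shutting down would mean losing the fixed cost of £2137, so operating at a loss of £177 is better by £1960.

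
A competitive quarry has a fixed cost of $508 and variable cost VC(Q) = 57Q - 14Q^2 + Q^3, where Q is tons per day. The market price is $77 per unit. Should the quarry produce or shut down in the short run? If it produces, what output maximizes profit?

Strip out fixed cost: VC = 57Q - 14Q^2 + Q^3. Then AVC = 57 - 14Q + Q^2 and MC = 57 - 28Q + 3Q^2.
AVC hits its minimum where MC = AVC, at Q = 7, giving min AVC = 57 - 14·7 + 7^2 = $8.
Since P = $77 ≥ min AVC = $8, price covers variable cost and the firm should produce.
Set P = MC: 77 = 57 - 28Q + 3Q^2 → -20 - 28Q + 3Q^2 = 0. The roots are Q = -2/3 and Q = 10; the profit-maximizing output is on the rising part of MC, so Q* = 10.
Check: AVC at Q = 10 is $17 ≤ P, so revenue covers variable cost.
Profit = P·Q − TC = 77·10 − 678 = $92.

Produce at Q = 10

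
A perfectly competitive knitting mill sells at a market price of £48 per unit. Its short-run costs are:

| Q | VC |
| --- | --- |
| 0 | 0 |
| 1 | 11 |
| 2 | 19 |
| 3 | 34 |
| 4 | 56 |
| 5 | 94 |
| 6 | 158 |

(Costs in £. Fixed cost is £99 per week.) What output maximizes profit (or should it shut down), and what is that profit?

Q = 5; profit = £47

Tabulate TR − TC: Q=0: -99; Q=1: -62; Q=2: -22; Q=3: 11; Q=4: 37; Q=5: 47; Q=6: 31.
Profit is maximized at Q = 5. AVC there is 94/5 = £18.80 ≤ P, so producing beats shutting down (which would give -£99).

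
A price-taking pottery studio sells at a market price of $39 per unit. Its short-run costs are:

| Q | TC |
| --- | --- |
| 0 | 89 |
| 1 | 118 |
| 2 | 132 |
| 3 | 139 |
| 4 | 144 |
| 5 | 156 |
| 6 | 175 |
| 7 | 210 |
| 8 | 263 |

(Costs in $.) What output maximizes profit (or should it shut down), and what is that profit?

Q = 7; profit = $63

Compute π = P·Q − TC at each output: Q=0: -89; Q=1: -79; Q=2: -54; Q=3: -22; Q=4: 12; Q=5: 39; Q=6: 59; Q=7: 63; Q=8: 49.
Profit is maximized at Q = 7. AVC there is 121/7 = $17.29 ≤ P, so producing beats shutting down (which would give -$89).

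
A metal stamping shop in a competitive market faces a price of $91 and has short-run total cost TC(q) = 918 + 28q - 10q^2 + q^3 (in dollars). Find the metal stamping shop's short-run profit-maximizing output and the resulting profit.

AVC = 28 - 10q + q^2; min AVC = $3 at q = 5. Since P = $91 ≥ min AVC, the firm produces.
MC = 28 - 20q + 3q^2. Setting P = MC and taking the root on the rising branch gives q* = 9.
TR = 91·9 = 819. TC = 918 + 171 = 1089. Profit = 819 − 1089 = -$270.
By producing, the firm covers all variable cost plus $648 of fixed cost; shutting down would lose the full $918.

Profit = -$270 at q = 9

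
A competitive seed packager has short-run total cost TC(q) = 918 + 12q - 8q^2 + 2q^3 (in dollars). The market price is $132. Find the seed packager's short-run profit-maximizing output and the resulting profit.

AVC = 12 - 8q + 2q^2; min AVC = $4 at q = 2. Since P = $132 ≥ min AVC, the firm produces.
MC = 12 - 16q + 6q^2. Setting P = MC and taking the root on the rising branch gives q* = 6.
TR = 132·6 = 792. TC = 918 + 216 = 1134. Profit = 792 − 1134 = -$342.
That loss of $342 beats the $918 the firm would lose by shutting down; producing recovers $576 of fixed cost.

Profit = -$342 at q = 6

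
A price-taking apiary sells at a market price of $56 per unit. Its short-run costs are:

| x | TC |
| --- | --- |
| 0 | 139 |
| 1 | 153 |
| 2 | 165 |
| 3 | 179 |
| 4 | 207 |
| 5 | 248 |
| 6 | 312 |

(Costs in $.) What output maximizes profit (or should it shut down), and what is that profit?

Profit at each row (π = 56x − TC): x=0: -139; x=1: -97; x=2: -53; x=3: -11; x=4: 17; x=5: 32; x=6: 24.
Profit is maximized at x = 5. AVC there is 109/5 = $21.80 ≤ P, so producing beats shutting down (which would give -$139).

x = 5; profit = $32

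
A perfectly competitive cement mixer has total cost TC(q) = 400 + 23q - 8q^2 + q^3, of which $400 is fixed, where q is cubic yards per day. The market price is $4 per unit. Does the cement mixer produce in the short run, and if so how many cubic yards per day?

Variable cost is VC = 23q - 8q^2 + q^3, so AVC = VC/q = 23 - 8q + q^2 and MC = dTC/dq = 23 - 16q + 3q^2.
AVC hits its minimum where MC = AVC, at q = 4, giving min AVC = 23 - 8·4 + 4^2 = $7.
With P < min AVC ($4 < $7), every unit sold adds to the loss.
Best response: produce nothing and absorb the $400 fixed cost.

Shut down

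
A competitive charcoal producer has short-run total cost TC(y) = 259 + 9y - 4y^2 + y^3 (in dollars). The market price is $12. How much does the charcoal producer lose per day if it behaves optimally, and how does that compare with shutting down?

AVC = 9 - 4y + y^2 has its minimum $5 at y = 2; price $12 clears that bar, so the firm operates.
With MC = 9 - 8y + 3y^2, P = MC on the upward-sloping part at y* = 3.
TR = 12·3 = 36. TC = 259 + 18 = 277. Profit = 36 − 277 = -$241.
By producing, the firm covers all variable cost plus $18 of fixed cost; shutting down would lose the full $259.

Profit = -$241 at y = 3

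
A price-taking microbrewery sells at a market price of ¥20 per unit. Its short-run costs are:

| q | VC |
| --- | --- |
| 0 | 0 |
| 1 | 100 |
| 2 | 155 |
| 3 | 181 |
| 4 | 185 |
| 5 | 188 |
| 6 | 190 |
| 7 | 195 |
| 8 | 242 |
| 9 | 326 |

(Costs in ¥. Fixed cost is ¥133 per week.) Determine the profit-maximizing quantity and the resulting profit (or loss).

q = 0 (shut down); profit = -¥133

Profit at each row (π = 20q − TC): q=0: -133; q=1: -213; q=2: -248; q=3: -254; q=4: -238; q=5: -221; q=6: -203; q=7: -188; q=8: -215; q=9: -279.
Profit is highest at q = 0. Equivalently, the lowest AVC in the table is 195/7 ≈ ¥27.86 at q = 7, and P = ¥20 falls below it — price never covers variable cost, so the firm shuts down and loses only its fixed cost.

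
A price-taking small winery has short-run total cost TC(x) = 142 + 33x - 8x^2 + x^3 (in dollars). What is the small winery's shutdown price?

The shutdown price is the minimum of AVC. VC = 33x - 8x^2 + x^3, so AVC = 33 - 8x + x^2.
At the minimum of AVC, MC = AVC. MC = 33 - 16x + 3x^2; setting MC = AVC gives 2x^2 - 8x = 0, so x = 4. min AVC = 17.
The firm shuts down for any P below $17.

$17 per unit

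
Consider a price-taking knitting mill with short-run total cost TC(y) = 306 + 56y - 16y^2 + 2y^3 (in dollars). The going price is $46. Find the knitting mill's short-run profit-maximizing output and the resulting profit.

AVC = 56 - 16y + 2y^2; min AVC = $24 at y = 4. Since P = $46 ≥ min AVC, the firm produces.
With MC = 56 - 32y + 6y^2, P = MC on the upward-sloping part at y* = 5.
TR = 46·5 = 230. TC = 306 + 130 = 436. Profit = 230 − 436 = -$206.
That loss of $206 beats the $306 the firm would lose by shutting down; producing recovers $100 of fixed cost.

Profit = -$206 at y = 5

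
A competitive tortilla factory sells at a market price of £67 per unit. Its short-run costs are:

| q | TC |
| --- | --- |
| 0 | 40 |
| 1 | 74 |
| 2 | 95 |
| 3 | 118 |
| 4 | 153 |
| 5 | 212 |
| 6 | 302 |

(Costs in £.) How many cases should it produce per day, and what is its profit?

q = 5; profit = £123

Tabulate TR − TC: q=0: -40; q=1: -7; q=2: 39; q=3: 83; q=4: 115; q=5: 123; q=6: 100.
Profit is maximized at q = 5. AVC there is 172/5 = £34.40 ≤ P, so producing beats shutting down (which would give -£40).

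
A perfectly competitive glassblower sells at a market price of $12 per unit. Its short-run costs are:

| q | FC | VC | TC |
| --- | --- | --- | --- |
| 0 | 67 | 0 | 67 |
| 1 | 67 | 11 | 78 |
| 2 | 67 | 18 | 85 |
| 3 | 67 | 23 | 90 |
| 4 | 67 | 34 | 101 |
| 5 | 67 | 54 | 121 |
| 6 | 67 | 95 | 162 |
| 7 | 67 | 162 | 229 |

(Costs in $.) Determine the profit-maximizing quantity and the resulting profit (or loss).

Tabulate TR − TC: q=0: -67; q=1: -66; q=2: -61; q=3: -54; q=4: -53; q=5: -61; q=6: -90; q=7: -145.
Profit is maximized at q = 4. AVC there is 34/4 = $8.50 ≤ P, so producing beats shutting down (which would give -$67).

q = 4; profit = -$53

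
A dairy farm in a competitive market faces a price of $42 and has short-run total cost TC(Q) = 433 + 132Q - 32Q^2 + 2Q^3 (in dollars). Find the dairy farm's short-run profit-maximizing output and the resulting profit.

AVC = 132 - 32Q + 2Q^2; min AVC = $4 at Q = 8. Since P = $42 ≥ min AVC, the firm produces.
MC = 132 - 64Q + 6Q^2. Setting P = MC and taking the root on the rising branch gives Q* = 9.
TR = 42·9 = 378. TC = 433 + 54 = 487. Profit = 378 − 487 = -$109.
That loss of $109 beats the $433 the firm would lose by shutting down; producing recovers $324 of fixed cost.

Profit = -$109 at Q = 9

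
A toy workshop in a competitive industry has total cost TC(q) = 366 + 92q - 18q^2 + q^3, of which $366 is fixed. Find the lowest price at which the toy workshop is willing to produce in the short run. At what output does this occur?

$11 per unit, at q = 9

The firm shuts down when price falls below the minimum of average variable cost. AVC = VC/q = 92 - 18q + q^2.
dAVC/dq = -18 + 2q = 0 gives q = 9. min AVC = 92 - 18·9 + 9^2 = 11.
For P < $11 the firm produces nothing.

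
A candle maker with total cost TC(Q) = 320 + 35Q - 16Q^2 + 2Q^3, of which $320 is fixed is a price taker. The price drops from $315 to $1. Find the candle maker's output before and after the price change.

MC = 35 - 32Q + 6Q^2; the shutdown threshold is min AVC = $3 (at Q = 4).
At P = $315 ≥ min AVC, set P = MC on the rising branch: Q = 10.
At P = $1 < min AVC = $3, price no longer covers variable cost at any output, so the firm shuts down: Q = 0.

Output falls from 10 to 0 (the firm shuts down)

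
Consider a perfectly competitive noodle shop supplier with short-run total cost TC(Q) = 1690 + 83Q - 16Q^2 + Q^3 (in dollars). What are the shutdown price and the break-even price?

AVC = 83 - 16Q + Q^2; minimized at Q = 8, giving min AVC = $19. That is the shutdown price.
ATC = 1690/Q + 83 - 16Q + Q^2. Setting dATC/dQ = −1690/Q^2 − 16 + 2Q = 0 gives Q = 13 (since 2·13^3 − 16·13^2 = 1690).
min ATC = 1690/13 + 83 − 16·13 + 13^2 = $174. That is the break-even price.
Between these two prices the firm operates at a loss; above $174 it earns a profit.

Shutdown price = $19; break-even price = $174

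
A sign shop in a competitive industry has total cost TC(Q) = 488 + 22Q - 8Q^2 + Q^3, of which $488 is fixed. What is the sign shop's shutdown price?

$6 per unit

The firm shuts down when price falls below the minimum of average variable cost. AVC = VC/Q = 22 - 8Q + Q^2.
dAVC/dQ = -8 + 2Q = 0 gives Q = 4. min AVC = 22 - 8·4 + 4^2 = 6.
The firm shuts down for any P below $6.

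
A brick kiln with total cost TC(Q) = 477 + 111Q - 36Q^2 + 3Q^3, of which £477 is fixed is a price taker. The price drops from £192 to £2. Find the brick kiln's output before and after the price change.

AVC = 111 - 36Q + 3Q^2, minimized at Q = 6 where min AVC = £3. MC = 111 - 72Q + 9Q^2.
With P = £192 above the shutdown price, P = MC gives Q = 9.
At P = £2 < min AVC = £3, price no longer covers variable cost at any output, so the firm shuts down: Q = 0.

Output falls from 9 to 0 (the firm shuts down)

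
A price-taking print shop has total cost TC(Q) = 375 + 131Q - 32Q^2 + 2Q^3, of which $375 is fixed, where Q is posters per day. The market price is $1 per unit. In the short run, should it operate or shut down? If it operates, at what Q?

Shut down

Variable cost is VC = 131Q - 32Q^2 + 2Q^3, so AVC = VC/Q = 131 - 32Q + 2Q^2 and MC = dTC/dQ = 131 - 64Q + 6Q^2.
The AVC parabola has its vertex at Q = 32/4 = 8, where AVC = 131 - 32·8 + 2·8^2 = $3.
P = $1 lies below min AVC = $3; no output level covers variable cost.
Best response: produce nothing and absorb the $375 fixed cost.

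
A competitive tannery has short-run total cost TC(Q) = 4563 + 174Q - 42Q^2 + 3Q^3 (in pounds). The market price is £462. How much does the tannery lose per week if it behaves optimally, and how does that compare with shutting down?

AVC = 174 - 42Q + 3Q^2; min AVC = £27 at Q = 7. Since P = £462 ≥ min AVC, the firm produces.
MC = 174 - 84Q + 9Q^2. Setting P = MC and taking the root on the rising branch gives Q* = 12.
TR = 462·12 = 5544. TC = 4563 + 1224 = 5787. Profit = 5544 − 5787 = -£243.
By producing, the firm covers all variable cost plus £4320 of fixed cost; shutting down would lose the full £4563.

Profit = -£243 at Q = 12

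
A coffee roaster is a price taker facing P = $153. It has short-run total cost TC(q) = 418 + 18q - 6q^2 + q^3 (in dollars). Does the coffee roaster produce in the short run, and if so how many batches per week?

Strip out fixed cost: VC = 18q - 6q^2 + q^3. Then AVC = 18 - 6q + q^2 and MC = 18 - 12q + 3q^2.
AVC is minimized where dAVC/dq = -6 + 2q = 0, at q = 3; min AVC = 18 - 6·3 + 3^2 = $9.
Because $153 ≥ $9, revenue can cover variable cost; the firm operates.
P = MC gives -135 - 12q + 3q^2 = 0, with roots -5 and 9. Take the larger (rising MC): q* = 9.
Check: AVC at q = 9 is $45 ≤ P, so revenue covers variable cost.
Profit = P·q − TC = 153·9 − 823 = $554.

Produce at q = 9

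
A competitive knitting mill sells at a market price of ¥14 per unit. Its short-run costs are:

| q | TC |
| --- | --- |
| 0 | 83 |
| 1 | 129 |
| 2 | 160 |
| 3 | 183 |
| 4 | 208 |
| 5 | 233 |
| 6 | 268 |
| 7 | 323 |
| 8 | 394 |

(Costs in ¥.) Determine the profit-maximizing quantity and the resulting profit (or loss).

Profit at each row (π = 14q − TC): q=0: -83; q=1: -115; q=2: -132; q=3: -141; q=4: -152; q=5: -163; q=6: -184; q=7: -225; q=8: -282.
Profit is highest at q = 0. Equivalently, the lowest AVC in the table is 150/5 ≈ ¥30 at q = 5, and P = ¥14 falls below it — price never covers variable cost, so the firm shuts down and loses only its fixed cost.

q = 0 (shut down); profit = -¥83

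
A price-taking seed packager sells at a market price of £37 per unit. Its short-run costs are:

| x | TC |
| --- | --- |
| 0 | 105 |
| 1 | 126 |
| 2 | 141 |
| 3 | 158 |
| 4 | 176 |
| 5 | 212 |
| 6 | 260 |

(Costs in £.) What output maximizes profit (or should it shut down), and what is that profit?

x = 5; profit = -£27

Compute π = P·x − TC at each output: x=0: -105; x=1: -89; x=2: -67; x=3: -47; x=4: -28; x=5: -27; x=6: -38.
Profit is maximized at x = 5. AVC there is 107/5 = £21.40 ≤ P, so producing beats shutting down (which would give -£105).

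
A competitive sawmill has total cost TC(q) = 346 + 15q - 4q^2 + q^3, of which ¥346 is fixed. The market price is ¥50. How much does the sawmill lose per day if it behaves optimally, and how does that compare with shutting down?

Profit = -¥196 at q = 5

AVC = 15 - 4q + q^2 has its minimum ¥11 at q = 2; price ¥50 clears that bar, so the firm operates.
With MC = 15 - 8q + 3q^2, P = MC on the upward-sloping part at q* = 5.
TR = 50·5 = 250. TC = 346 + 100 = 446. Profit = 250 − 446 = -¥196.
Shutting down would mean losing the fixed cost of ¥346, so operating at a loss of ¥196 is better by ¥150.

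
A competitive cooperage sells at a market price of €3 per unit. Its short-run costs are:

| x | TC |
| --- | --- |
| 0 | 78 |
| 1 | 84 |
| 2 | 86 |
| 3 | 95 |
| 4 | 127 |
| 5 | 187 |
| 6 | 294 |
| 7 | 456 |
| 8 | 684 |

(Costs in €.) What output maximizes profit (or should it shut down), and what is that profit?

Tabulate TR − TC: x=0: -78; x=1: -81; x=2: -80; x=3: -86; x=4: -115; x=5: -172; x=6: -276; x=7: -435; x=8: -660.
Profit is highest at x = 0. Equivalently, the lowest AVC in the table is 8/2 ≈ €4 at x = 2, and P = €3 falls below it — price never covers variable cost, so the firm shuts down and loses only its fixed cost.

x = 0 (shut down); profit = -€78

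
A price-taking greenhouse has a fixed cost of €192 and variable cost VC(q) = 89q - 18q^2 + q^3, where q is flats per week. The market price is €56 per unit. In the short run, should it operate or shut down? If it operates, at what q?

Produce at q = 11

Strip out fixed cost: VC = 89q - 18q^2 + q^3. Then AVC = 89 - 18q + q^2 and MC = 89 - 36q + 3q^2.
The AVC parabola has its vertex at q = 18/2 = 9, where AVC = 89 - 18·9 + 9^2 = €8.
Because €56 ≥ €8, revenue can cover variable cost; the firm operates.
Set P = MC: 56 = 89 - 36q + 3q^2 → 33 - 36q + 3q^2 = 0. The roots are q = 1 and q = 11; the profit-maximizing output is on the rising part of MC, so q* = 11.
Check: AVC at q = 11 is €12 ≤ P, so revenue covers variable cost.
Profit = P·q − TC = 56·11 − 324 = €292.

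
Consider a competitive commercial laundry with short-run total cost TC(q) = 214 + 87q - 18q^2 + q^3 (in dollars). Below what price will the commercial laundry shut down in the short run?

The firm shuts down when price falls below the minimum of average variable cost. AVC = VC/q = 87 - 18q + q^2.
At the minimum of AVC, MC = AVC. MC = 87 - 36q + 3q^2; setting MC = AVC gives 2q^2 - 18q = 0, so q = 9. min AVC = 6.
So the shutdown price is $6.

$6 per unit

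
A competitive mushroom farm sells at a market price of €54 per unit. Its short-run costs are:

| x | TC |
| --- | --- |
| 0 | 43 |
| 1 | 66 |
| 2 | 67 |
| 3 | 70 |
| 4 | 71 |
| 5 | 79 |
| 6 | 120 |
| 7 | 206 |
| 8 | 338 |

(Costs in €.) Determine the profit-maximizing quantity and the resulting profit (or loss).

Compute π = P·x − TC at each output: x=0: -43; x=1: -12; x=2: 41; x=3: 92; x=4: 145; x=5: 191; x=6: 204; x=7: 172; x=8: 94.
Profit is maximized at x = 6. AVC there is 77/6 = €12.83 ≤ P, so producing beats shutting down (which would give -€43).

x = 6; profit = €204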